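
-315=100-415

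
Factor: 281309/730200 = 2^(-3)*3^(-1)*5^(-2)*7^2*1217^(-1)*5741^1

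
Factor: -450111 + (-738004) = -1*5^1*293^1*811^1 = -1188115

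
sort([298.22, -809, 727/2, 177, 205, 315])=[-809, 177, 205, 298.22, 315, 727/2]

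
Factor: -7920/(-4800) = 2^(-2) * 3^1 * 5^(-1) * 11^1 = 33/20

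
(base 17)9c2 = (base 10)2807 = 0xaf7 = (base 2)101011110111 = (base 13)137c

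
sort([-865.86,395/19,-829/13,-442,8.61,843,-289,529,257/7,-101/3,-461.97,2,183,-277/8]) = [-865.86,-461.97,-442,-289,-829/13,-277/8,-101/3,2,8.61,395/19,257/7,183,529,843]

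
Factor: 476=2^2*7^1*17^1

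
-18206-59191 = -77397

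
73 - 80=-7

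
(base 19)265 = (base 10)841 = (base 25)18g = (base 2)1101001001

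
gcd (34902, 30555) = 63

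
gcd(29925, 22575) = 525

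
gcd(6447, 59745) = 21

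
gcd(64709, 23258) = 1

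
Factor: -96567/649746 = -1*2^(-1)*3^(-1)*32189^1*36097^(-1) = -32189/216582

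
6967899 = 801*8699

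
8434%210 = 34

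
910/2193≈0.415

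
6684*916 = 6122544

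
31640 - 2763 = 28877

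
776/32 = 24 + 1/4 = 24.25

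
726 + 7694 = 8420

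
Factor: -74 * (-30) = 2^2 * 3^1 * 5^1 * 37^1 = 2220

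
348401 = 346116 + 2285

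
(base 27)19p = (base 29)15b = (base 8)1745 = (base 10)997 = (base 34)tb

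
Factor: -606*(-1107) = 2^1*3^4*41^1*101^1 = 670842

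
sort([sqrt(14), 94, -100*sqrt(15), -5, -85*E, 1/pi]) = [-100*sqrt(15), -85*E, -5, 1/pi, sqrt(14), 94]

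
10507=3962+6545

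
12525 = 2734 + 9791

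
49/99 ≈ 0.495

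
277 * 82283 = 22792391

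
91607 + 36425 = 128032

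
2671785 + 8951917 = 11623702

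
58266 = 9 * 6474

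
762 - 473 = 289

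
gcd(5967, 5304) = 663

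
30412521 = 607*50103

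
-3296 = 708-4004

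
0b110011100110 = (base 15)ea2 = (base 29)3qp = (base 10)3302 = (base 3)11112022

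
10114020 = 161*62820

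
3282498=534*6147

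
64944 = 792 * 82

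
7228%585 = 208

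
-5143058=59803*(-86)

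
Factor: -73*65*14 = -1*2^1*5^1*7^1*13^1*73^1 = -66430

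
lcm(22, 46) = 506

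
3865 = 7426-3561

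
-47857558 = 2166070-50023628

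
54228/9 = 6025 + 1/3 ≈ 6025.33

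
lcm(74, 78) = 2886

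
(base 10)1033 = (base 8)2011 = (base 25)1g8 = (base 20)2bd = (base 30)14d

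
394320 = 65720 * 6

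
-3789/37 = -102 - 15/37 ≈ -102.41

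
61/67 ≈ 0.910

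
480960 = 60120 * 8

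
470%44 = 30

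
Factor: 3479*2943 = 3^3*7^2*71^1*109^1 = 10238697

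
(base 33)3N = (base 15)82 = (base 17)73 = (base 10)122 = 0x7A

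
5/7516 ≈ 0.000665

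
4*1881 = 7524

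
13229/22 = 601 + 7/22 ≈ 601.32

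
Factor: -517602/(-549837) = 2^1 * 3^(-1) * 199^(-1) * 281^1 = 562/597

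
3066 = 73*42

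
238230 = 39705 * 6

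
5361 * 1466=7859226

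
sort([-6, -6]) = [-6, -6]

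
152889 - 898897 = -746008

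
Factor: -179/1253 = -1 * 7^(-1) = -1/7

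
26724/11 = 2429 + 5/11 ≈ 2429.45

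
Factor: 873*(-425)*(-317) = 3^2*5^2*17^1*97^1*317^1 = 117614925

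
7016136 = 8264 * 849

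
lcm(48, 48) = 48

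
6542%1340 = 1182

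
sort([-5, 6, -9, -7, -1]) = [-9, -7, -5, -1, 6]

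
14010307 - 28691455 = -14681148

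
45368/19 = 2387 + 15/19 ≈ 2387.79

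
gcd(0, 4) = 4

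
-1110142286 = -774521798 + -335620488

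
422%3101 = 422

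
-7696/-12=641 + 1/3 ≈ 641.33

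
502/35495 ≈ 0.0141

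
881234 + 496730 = 1377964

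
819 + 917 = 1736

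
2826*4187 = 11832462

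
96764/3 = 32254 + 2/3 ≈ 32254.67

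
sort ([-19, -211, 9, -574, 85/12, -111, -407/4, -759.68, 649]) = [-759.68, -574, -211, -111, -407/4, -19, 85/12, 9, 649]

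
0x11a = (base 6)1150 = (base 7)552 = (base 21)d9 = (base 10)282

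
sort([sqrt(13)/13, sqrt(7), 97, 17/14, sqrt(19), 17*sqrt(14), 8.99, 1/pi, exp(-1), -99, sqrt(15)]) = [-99, sqrt(13)/13, 1/pi, exp(-1), 17/14, sqrt(7), sqrt(15), sqrt(19), 8.99, 17*sqrt(14), 97]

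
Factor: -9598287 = -1*3^1*19^1*168391^1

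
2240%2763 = 2240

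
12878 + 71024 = 83902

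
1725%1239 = 486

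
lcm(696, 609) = 4872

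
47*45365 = 2132155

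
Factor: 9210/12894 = 5^1 * 7^ (-1) = 5/7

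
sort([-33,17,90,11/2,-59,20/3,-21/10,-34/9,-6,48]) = [-59,-33,-6,-34/9,-21/10,11/2,20/3,17,48,90]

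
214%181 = 33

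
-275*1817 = -499675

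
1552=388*4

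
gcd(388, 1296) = 4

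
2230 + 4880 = 7110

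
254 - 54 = 200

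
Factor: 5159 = 7^1*11^1*67^1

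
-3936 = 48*(-82)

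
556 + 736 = 1292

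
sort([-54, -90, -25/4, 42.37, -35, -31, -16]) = [-90, -54, -35, -31, -16, -25/4, 42.37]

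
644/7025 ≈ 0.0917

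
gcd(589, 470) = 1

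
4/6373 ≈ 0.000628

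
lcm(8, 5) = 40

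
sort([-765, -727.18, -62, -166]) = [-765, -727.18, -166, -62]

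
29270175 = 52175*561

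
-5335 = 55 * (-97)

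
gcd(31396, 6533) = 47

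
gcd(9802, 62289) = 1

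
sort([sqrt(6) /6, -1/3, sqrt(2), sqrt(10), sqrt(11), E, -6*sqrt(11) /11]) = [-6*sqrt(11) /11, -1/3, sqrt(6) /6, sqrt(2), E, sqrt(10), sqrt(11)]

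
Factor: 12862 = 2^1*59^1*109^1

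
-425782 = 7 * (-60826)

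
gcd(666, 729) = 9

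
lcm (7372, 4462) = 169556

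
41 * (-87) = -3567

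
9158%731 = 386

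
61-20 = 41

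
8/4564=2/1141 ≈ 0.00175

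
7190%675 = 440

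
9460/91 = 103+87/91 ≈ 103.96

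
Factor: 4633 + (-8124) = -1*3491^1 = -3491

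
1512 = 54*28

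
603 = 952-349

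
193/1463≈0.132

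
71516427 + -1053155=70463272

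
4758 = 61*78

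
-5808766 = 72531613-78340379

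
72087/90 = 24029/30 ≈ 800.97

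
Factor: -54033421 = -1*13^1*4156417^1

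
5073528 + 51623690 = 56697218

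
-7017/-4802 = 1 + 2215/4802 ≈ 1.46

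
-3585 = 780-4365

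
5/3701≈0.00135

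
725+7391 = 8116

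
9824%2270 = 744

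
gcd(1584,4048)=176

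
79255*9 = 713295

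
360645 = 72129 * 5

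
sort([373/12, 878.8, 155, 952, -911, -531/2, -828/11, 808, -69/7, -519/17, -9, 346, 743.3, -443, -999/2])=[-911, -999/2, -443, -531/2, -828/11, -519/17, -69/7, -9, 373/12, 155, 346, 743.3, 808, 878.8, 952]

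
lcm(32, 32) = 32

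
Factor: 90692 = 2^2*7^1*41^1*79^1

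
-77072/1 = -77072 = -77072.00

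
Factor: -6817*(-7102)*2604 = 2^3*3^1*7^1*17^1*31^1*53^1*67^1*401^1 = 126070925736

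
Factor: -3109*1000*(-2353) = 2^3*5^3*13^1*181^1*3109^1 = 7315477000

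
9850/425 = 394/17 ≈ 23.18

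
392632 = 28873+363759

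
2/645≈0.00310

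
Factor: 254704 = 2^4 * 15919^1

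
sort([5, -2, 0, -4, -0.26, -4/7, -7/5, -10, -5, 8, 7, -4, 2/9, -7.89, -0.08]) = [-10, -7.89, -5, -4, -4, -2, -7/5, -4/7, -0.26, -0.08, 0, 2/9, 5, 7, 8]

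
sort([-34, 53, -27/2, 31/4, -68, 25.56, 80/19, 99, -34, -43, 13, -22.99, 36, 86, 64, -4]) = [-68, -43, -34, -34, -22.99, -27/2, -4, 80/19, 31/4, 13, 25.56, 36, 53, 64, 86, 99]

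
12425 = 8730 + 3695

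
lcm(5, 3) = 15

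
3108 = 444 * 7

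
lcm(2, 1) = 2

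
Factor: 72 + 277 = 349^1 = 349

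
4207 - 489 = 3718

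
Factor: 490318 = 2^1*61^1*4019^1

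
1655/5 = 331 = 331.00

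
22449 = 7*3207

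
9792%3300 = 3192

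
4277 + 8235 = 12512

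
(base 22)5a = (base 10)120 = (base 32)3o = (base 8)170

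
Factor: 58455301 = 37^1 * 1579873^1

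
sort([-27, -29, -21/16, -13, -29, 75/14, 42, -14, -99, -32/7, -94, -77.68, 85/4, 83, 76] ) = [-99, -94, -77.68, -29, -29, -27, -14, -13, -32/7, -21/16, 75/14, 85/4, 42, 76, 83] 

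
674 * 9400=6335600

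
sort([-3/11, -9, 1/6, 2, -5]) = [-9, -5, -3/11, 1/6, 2]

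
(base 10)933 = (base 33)s9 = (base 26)19n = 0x3a5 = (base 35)qn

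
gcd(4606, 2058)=98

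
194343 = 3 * 64781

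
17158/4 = 4289 + 1/2 = 4289.50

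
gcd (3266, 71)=71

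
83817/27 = 3104+1/3 ≈ 3104.33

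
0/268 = 0 = 0.00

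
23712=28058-4346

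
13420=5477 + 7943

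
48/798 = 8/133 ≈ 0.0602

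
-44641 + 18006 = -26635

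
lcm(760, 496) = 47120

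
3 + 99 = 102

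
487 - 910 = -423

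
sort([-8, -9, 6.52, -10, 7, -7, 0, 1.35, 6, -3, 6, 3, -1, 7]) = [-10, -9, -8, -7, -3, -1, 0, 1.35, 3, 6, 6, 6.52, 7, 7]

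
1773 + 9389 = 11162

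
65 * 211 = 13715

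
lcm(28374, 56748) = 56748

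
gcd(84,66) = 6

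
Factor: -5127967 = -1 * 13^2 * 19^1 * 1597^1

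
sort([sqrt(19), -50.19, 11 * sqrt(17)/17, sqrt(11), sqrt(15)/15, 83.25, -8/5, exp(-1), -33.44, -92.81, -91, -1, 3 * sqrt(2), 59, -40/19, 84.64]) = [-92.81, -91, -50.19, -33.44, -40/19, -8/5, -1, sqrt(15)/15, exp(-1), 11 * sqrt(17)/17, sqrt(11), 3 * sqrt(2), sqrt(19), 59, 83.25, 84.64]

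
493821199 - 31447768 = 462373431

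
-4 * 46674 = -186696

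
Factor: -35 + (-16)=-1*3^1*17^1=-51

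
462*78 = 36036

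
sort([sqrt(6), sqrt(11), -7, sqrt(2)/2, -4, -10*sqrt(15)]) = [-10*sqrt(15), -7, -4, sqrt(2)/2, sqrt(6), sqrt(11)]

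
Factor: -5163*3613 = -1*3^1*1721^1*3613^1 = -18653919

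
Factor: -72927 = -1*3^3*37^1*73^1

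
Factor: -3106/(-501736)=2^(-2)*59^(-1)*1063^(-1)*1553^1=1553/250868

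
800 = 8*100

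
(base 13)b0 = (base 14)a3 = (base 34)47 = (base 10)143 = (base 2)10001111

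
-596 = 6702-7298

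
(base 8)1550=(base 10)872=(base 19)27h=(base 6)4012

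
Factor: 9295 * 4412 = 2^2 * 5^1 * 11^1 * 13^2 * 1103^1 = 41009540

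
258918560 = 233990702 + 24927858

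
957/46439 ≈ 0.0206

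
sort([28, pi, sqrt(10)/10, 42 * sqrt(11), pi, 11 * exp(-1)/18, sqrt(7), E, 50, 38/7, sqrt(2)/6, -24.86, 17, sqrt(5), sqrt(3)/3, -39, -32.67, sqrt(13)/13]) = [-39, -32.67, -24.86, 11 * exp(-1)/18, sqrt(2)/6, sqrt(13)/13, sqrt(10)/10, sqrt(3)/3, sqrt(5), sqrt(7), E, pi, pi, 38/7, 17, 28, 50, 42 * sqrt(11)]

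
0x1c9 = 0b111001001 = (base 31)en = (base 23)jk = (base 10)457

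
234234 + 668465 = 902699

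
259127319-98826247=160301072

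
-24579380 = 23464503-48043883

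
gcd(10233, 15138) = 9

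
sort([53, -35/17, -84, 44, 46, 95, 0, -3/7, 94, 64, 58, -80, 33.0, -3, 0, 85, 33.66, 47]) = [-84, -80, -3, -35/17, -3/7, 0, 0, 33.0, 33.66, 44, 46, 47, 53, 58, 64, 85, 94, 95]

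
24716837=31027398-6310561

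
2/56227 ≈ 0.0000356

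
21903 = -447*(-49)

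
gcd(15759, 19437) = 3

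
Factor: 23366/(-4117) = -1*2^1*7^1*23^(-1)*179^(-1)*1669^1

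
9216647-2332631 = 6884016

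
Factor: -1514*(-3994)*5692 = 2^4*757^1*1423^1*1997^1 = 34419045872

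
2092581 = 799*2619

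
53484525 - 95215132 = -41730607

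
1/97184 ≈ 0.0000103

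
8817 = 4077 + 4740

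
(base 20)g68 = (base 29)7m3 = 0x1980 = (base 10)6528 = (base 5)202103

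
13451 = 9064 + 4387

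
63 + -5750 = -5687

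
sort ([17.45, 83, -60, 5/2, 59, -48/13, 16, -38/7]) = [-60, -38/7, -48/13, 5/2, 16, 17.45, 59, 83]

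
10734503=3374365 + 7360138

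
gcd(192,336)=48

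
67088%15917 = 3420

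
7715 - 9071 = -1356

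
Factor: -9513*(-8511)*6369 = 3^4*7^1*11^1*151^1*193^1*2837^1 = 515666995767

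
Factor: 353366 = 2^1*13^1*13591^1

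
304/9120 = 1/30 ≈ 0.0333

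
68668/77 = 891+61/77 ≈ 891.79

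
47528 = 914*52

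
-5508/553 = -9-531/553 ≈ -9.96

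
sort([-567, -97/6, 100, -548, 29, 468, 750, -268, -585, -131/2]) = [-585, -567, -548, -268, -131/2, -97/6, 29, 100, 468, 750]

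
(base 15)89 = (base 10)129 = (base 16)81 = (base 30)49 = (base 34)3r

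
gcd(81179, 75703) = 1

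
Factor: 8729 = 7^1*29^1*43^1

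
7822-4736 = 3086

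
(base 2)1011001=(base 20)49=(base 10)89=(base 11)81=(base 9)108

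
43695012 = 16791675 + 26903337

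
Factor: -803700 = -1*2^2*3^2*5^2*19^1*47^1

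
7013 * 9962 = 69863506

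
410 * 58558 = 24008780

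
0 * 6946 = 0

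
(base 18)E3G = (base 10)4606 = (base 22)9B8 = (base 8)10776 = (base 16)11FE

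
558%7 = 5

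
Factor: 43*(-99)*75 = -1*3^3*5^2*11^1*43^1 = -319275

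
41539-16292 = 25247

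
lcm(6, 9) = 18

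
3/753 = 1/251 ≈ 0.00398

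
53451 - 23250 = 30201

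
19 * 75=1425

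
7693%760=93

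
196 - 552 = -356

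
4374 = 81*54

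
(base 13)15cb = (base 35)2lo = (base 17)b1d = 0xc89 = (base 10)3209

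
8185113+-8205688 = -20575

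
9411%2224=515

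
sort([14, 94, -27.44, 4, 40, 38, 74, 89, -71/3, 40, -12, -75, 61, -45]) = [-75, -45, -27.44, -71/3, -12, 4, 14, 38, 40, 40, 61, 74, 89, 94]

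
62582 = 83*754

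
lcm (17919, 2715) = 89595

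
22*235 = 5170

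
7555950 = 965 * 7830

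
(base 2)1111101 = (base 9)148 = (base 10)125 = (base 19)6b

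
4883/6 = 813+5/6 ≈ 813.83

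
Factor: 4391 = 4391^1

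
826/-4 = -206-1/2 = -206.50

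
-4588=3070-7658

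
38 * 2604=98952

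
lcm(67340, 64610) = 4781140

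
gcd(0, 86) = 86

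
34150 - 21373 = 12777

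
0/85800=0=0.00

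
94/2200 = 47/1100 ≈ 0.0427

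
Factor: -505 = -1*5^1*101^1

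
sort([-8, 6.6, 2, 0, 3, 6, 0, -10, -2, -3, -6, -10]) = [-10, -10, -8, -6, -3, -2, 0, 0, 2, 3, 6, 6.6]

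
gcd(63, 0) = 63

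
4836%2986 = 1850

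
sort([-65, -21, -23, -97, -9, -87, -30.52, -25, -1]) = [-97, -87, -65, -30.52, -25, -23, -21, -9, -1]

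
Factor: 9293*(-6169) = -1*31^1*199^1*9293^1 = -57328517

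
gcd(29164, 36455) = 7291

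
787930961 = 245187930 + 542743031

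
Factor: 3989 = 3989^1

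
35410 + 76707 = 112117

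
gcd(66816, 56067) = 3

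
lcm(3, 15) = 15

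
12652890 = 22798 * 555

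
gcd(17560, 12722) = 2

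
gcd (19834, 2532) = 422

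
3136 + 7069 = 10205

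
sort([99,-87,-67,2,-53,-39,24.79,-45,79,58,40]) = [-87,-67,-53,-45,-39,2,24.79,40,58,79,99]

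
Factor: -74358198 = -1*2^1*3^2*1129^1*3659^1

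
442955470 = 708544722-265589252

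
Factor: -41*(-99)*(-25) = -1*3^2*5^2*11^1*41^1 = -101475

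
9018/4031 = 2+956/4031 ≈ 2.24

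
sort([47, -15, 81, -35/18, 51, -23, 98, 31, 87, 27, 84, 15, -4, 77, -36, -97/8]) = [-36, -23, -15, -97/8, -4, -35/18, 15, 27, 31, 47, 51, 77, 81, 84, 87, 98]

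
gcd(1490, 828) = 2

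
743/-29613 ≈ -0.0251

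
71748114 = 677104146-605356032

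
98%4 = 2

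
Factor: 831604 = 2^2*29^1*67^1*107^1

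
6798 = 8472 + -1674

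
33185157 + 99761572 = 132946729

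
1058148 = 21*50388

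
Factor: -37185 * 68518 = -1 * 2^1 * 3^1 * 5^1 * 37^1 * 67^1 * 34259^1 = -2547841830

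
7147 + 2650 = 9797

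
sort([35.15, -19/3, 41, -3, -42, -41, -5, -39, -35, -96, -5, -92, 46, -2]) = [-96, -92, -42, -41, -39, -35, -19/3, -5, -5, -3, -2, 35.15, 41, 46]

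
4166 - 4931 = -765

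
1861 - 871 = 990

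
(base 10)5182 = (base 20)cj2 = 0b1010000111110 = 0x143e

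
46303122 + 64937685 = 111240807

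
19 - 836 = -817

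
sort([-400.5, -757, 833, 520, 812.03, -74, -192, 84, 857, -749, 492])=[-757, -749, -400.5, -192, -74, 84, 492, 520, 812.03, 833, 857]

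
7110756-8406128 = -1295372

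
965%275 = 140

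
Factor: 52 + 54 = 2^1 * 53^1 = 106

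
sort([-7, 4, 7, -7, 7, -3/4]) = [-7, -7, -3/4, 4, 7, 7]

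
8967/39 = 2989/13 ≈ 229.92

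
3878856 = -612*(-6338)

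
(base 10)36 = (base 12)30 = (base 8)44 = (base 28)18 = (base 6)100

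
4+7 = 11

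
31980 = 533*60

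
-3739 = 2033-5772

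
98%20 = 18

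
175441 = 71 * 2471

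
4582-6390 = -1808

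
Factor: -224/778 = -1*2^4*7^1*389^(-1) = -112/389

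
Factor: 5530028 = 2^2*7^1*23^1*31^1*277^1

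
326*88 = 28688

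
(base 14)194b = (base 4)1013133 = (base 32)4ev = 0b1000111011111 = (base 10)4575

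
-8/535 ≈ -0.0150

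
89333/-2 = -44666 - 1/2 = -44666.50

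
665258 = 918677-253419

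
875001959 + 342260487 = 1217262446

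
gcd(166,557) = 1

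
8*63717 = 509736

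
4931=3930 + 1001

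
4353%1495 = 1363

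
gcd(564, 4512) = 564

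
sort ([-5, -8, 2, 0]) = [-8, -5, 0, 2]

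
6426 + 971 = 7397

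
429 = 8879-8450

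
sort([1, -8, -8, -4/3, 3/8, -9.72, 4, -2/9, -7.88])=[-9.72, -8, -8, -7.88, -4/3, -2/9, 3/8, 1, 4]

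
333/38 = 8 + 29/38 ≈ 8.76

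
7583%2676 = 2231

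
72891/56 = 1301 + 5/8 ≈ 1301.63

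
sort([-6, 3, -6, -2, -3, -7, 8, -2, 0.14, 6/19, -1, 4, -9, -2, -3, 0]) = [-9, -7, -6, -6, -3, -3, -2, -2, -2, -1, 0, 0.14, 6/19, 3, 4, 8]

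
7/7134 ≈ 0.000981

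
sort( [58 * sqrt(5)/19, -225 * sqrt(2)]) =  [-225 * sqrt(2), 58 * sqrt(5)/19]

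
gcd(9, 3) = 3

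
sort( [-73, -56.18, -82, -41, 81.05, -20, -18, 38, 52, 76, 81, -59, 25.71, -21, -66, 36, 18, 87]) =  [-82, -73, -66, -59, -56.18, -41, -21, -20, -18, 18, 25.71, 36, 38, 52, 76, 81, 81.05, 87]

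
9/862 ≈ 0.0104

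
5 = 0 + 5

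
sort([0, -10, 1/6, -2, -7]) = [-10, -7, -2, 0, 1/6]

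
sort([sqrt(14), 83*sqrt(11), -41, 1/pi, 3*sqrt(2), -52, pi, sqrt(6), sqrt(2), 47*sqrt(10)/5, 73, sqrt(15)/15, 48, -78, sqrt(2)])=[-78, -52, -41, sqrt(15)/15, 1/pi, sqrt(2), sqrt(2), sqrt(6), pi, sqrt(14), 3*sqrt(2), 47*sqrt(10)/5, 48, 73, 83*sqrt(11)]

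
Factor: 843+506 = 19^1 * 71^1 = 1349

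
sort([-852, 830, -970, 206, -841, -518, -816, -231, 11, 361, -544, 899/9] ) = [-970, -852, -841, -816, -544, -518, -231, 11, 899/9, 206, 361, 830] 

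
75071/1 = 75071 = 75071.00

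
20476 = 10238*2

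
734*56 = 41104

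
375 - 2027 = -1652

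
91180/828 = 110 + 25/207 ≈ 110.12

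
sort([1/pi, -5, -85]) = [-85, -5, 1/pi]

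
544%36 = 4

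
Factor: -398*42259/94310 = -1*5^(-1)*7^1*199^1*6037^1*9431^(-1) = -8409541/47155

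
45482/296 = 22741/148 ≈ 153.66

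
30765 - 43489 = -12724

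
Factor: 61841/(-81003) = -1 * 3^(-1) * 31^(-1) * 71^1 = -71/93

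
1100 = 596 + 504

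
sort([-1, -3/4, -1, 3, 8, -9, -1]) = [-9, -1, -1, -1, -3/4, 3, 8]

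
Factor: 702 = 2^1*3^3*13^1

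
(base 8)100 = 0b1000000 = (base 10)64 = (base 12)54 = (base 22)2k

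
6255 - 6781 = -526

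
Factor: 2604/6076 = 3^1 * 7^(-1) = 3/7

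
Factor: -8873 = -1*19^1*467^1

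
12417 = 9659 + 2758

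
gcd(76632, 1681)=1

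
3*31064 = 93192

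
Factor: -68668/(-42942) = 2^1*3^(-1)*17^(-1)*421^(-1)*17167^1 = 34334/21471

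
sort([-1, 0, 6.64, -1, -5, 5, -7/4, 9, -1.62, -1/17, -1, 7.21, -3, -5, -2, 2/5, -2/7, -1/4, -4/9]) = [-5, -5, -3, -2, -7/4, -1.62, -1, -1, -1, -4/9, -2/7, -1/4, -1/17, 0, 2/5, 5, 6.64, 7.21, 9]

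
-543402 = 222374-765776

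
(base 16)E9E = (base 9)5117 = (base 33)3ED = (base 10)3742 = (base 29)4D1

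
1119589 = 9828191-8708602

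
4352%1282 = 506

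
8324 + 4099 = 12423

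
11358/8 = 1419 + 3/4 = 1419.75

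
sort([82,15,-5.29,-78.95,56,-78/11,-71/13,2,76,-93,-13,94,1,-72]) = [-93,-78.95,-72,-13,-78/11,-71/13,-5.29,1,2,15,56,76,82,94]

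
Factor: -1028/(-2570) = 2^1 * 5^(-1) = 2/5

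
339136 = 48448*7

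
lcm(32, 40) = 160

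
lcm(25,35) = 175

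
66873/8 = 8359 + 1/8 ≈ 8359.13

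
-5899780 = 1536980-7436760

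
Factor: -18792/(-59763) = 2^3*3^3*11^(-1)*29^1*1811^(-1) = 6264/19921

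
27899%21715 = 6184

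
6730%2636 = 1458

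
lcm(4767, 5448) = 38136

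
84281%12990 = 6341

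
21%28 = 21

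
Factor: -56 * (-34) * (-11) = -1 * 2^4 * 7^1 * 11^1 * 17^1 = -20944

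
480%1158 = 480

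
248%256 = 248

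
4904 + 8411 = 13315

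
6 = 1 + 5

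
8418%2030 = 298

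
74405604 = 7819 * 9516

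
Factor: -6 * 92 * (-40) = 2^6 * 3^1 * 5^1 * 23^1 = 22080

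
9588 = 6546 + 3042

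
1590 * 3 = 4770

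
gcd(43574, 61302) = 2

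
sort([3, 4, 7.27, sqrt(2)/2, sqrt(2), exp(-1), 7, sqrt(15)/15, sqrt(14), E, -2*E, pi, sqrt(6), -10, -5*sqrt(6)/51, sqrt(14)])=[-10, -2*E, -5*sqrt(6)/51, sqrt(15)/15, exp(-1), sqrt(2)/2, sqrt(2), sqrt(6), E, 3, pi, sqrt(14), sqrt(14), 4, 7, 7.27]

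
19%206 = 19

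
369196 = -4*(-92299)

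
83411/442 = 188 + 315/442 ≈ 188.71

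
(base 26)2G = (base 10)68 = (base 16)44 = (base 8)104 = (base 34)20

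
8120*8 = 64960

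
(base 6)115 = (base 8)57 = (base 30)1h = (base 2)101111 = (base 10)47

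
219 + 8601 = 8820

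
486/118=243/59 ≈ 4.12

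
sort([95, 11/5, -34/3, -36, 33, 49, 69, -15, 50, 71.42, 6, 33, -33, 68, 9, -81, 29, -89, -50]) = [-89, -81, -50, -36, -33, -15, -34/3, 11/5, 6, 9, 29, 33, 33, 49, 50, 68, 69, 71.42, 95]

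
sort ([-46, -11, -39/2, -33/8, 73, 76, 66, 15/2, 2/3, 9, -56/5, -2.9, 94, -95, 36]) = [-95, -46, -39/2, -56/5, -11, -33/8, -2.9, 2/3, 15/2, 9, 36, 66, 73, 76, 94]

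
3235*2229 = 7210815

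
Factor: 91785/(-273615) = -1*17^(-1)*37^(-1)*211^1 = -211/629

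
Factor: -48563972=-1 * 2^2 * 47^1 * 258319^1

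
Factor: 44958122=2^1*11^1*31^1*65921^1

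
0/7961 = 0 = 0.00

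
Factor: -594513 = -1*3^3*97^1*227^1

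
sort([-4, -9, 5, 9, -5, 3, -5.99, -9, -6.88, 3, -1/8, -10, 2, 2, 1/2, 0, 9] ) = [-10, -9, -9, -6.88, -5.99, -5, -4, -1/8, 0, 1/2, 2, 2, 3, 3, 5, 9, 9] 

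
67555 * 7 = 472885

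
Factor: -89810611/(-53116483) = 7^(-1)*11^1*17^(-1)*199^(-1)*2243^(-1)*8164601^1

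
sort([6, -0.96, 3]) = [-0.96, 3, 6]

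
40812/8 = 5101 + 1/2 = 5101.50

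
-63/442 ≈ -0.143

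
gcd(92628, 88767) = 9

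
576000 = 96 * 6000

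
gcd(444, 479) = 1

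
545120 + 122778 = 667898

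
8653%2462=1267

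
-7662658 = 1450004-9112662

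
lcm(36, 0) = 0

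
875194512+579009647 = 1454204159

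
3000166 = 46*65221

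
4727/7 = 675 + 2/7 ≈ 675.29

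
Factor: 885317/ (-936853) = -1 * 17^ (-1) * 127^1 * 6971^1 * 55109^ (-1)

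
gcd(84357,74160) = 927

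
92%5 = 2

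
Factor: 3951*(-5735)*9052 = -1*2^2*3^2*5^1*31^2*37^1*73^1*439^1 = -205109132220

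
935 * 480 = 448800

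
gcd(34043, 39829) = 1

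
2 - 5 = -3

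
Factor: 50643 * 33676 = 2^2 * 3^2 * 17^1 * 331^1 * 8419^1 = 1705453668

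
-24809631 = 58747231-83556862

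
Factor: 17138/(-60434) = -1*19^1*67^(-1) = -19/67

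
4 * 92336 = 369344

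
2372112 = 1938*1224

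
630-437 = 193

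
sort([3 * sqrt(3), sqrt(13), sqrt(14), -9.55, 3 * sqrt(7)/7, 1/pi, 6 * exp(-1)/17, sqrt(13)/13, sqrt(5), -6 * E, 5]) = [-6 * E, -9.55, 6 * exp(-1)/17, sqrt(13)/13, 1/pi, 3 * sqrt(7)/7, sqrt(5), sqrt(13), sqrt(14), 5, 3 * sqrt(3)]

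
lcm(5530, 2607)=182490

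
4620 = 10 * 462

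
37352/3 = 12450 + 2/3 ≈ 12450.67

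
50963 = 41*1243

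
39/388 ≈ 0.101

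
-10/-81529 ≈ 0.000123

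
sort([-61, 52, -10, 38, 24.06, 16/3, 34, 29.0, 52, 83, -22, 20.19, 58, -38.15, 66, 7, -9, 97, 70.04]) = [-61, -38.15, -22, -10, -9, 16/3, 7, 20.19, 24.06, 29.0, 34, 38, 52, 52, 58, 66, 70.04, 83, 97]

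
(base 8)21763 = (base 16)23f3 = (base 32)8vj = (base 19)1697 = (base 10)9203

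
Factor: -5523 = -1 * 3^1 * 7^1 * 263^1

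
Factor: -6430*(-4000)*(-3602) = -1*2^7*5^4*643^1*1801^1 = -92643440000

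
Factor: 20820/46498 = 2^1*3^1*5^1*67^(-1) = 30/67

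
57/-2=-28 - 1/2=-28.50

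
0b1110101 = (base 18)69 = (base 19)63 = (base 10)117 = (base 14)85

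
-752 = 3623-4375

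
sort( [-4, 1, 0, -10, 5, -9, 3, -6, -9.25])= [-10, -9.25, -9, -6, -4, 0, 1, 3, 5]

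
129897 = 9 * 14433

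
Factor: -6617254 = -1 * 2^1 * 7^2 * 67523^1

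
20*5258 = 105160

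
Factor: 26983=11^2*223^1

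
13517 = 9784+3733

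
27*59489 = 1606203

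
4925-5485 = -560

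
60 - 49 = 11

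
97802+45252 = 143054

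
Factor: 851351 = 851351^1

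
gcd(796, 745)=1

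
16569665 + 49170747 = 65740412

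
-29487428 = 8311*(-3548)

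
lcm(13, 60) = 780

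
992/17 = 58 + 6/17≈58.35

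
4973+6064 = 11037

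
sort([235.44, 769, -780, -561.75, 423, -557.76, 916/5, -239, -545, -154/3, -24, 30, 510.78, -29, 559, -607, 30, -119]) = [-780, -607, -561.75, -557.76, -545, -239, -119, -154/3, -29, -24, 30, 30, 916/5, 235.44, 423, 510.78, 559, 769]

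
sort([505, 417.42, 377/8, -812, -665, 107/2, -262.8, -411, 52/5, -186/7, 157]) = [-812, -665, -411, -262.8, -186/7, 52/5, 377/8, 107/2, 157, 417.42, 505]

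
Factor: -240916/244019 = -1 * 2^2 * 13^1 * 41^1 * 113^1 * 239^(-1) * 1021^(-1)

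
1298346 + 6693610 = 7991956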